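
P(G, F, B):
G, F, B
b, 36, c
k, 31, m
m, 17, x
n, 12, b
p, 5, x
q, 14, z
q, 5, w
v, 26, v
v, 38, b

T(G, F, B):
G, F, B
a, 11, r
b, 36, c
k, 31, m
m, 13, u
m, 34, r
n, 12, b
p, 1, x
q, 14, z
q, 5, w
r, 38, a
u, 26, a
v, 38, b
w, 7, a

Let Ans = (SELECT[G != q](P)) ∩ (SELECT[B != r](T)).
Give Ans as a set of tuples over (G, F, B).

{(b, 36, c), (k, 31, m), (n, 12, b), (v, 38, b)}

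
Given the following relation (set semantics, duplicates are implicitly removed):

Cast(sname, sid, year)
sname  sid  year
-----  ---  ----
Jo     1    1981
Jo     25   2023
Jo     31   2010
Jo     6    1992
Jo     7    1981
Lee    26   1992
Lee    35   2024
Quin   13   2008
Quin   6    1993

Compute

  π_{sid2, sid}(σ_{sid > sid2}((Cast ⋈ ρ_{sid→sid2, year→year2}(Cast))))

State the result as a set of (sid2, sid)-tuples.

ρ[sid→sid2, year→year2]: schema becomes (sname, sid2, year2); tuples unchanged.
Joining Cast and ρ_{sid→sid2, year→year2}(Cast) on sname yields {(Jo, 1, 1981, 1, 1981), (Jo, 1, 1981, 25, 2023), (Jo, 1, 1981, 31, 2010), (Jo, 1, 1981, 6, 1992), (Jo, 1, 1981, 7, 1981), (Jo, 25, 2023, 1, 1981), (Jo, 25, 2023, 25, 2023), (Jo, 25, 2023, 31, 2010), (Jo, 25, 2023, 6, 1992), (Jo, 25, 2023, 7, 1981), (Jo, 31, 2010, 1, 1981), (Jo, 31, 2010, 25, 2023), (Jo, 31, 2010, 31, 2010), (Jo, 31, 2010, 6, 1992), (Jo, 31, 2010, 7, 1981), (Jo, 6, 1992, 1, 1981), (Jo, 6, 1992, 25, 2023), (Jo, 6, 1992, 31, 2010), (Jo, 6, 1992, 6, 1992), (Jo, 6, 1992, 7, 1981), (Jo, 7, 1981, 1, 1981), (Jo, 7, 1981, 25, 2023), (Jo, 7, 1981, 31, 2010), (Jo, 7, 1981, 6, 1992), (Jo, 7, 1981, 7, 1981), (Lee, 26, 1992, 26, 1992), (Lee, 26, 1992, 35, 2024), (Lee, 35, 2024, 26, 1992), (Lee, 35, 2024, 35, 2024), (Quin, 13, 2008, 13, 2008), (Quin, 13, 2008, 6, 1993), (Quin, 6, 1993, 13, 2008), (Quin, 6, 1993, 6, 1993)}.
Apply σ_{sid > sid2}; surviving tuples: {(Jo, 25, 2023, 1, 1981), (Jo, 25, 2023, 6, 1992), (Jo, 25, 2023, 7, 1981), (Jo, 31, 2010, 1, 1981), (Jo, 31, 2010, 25, 2023), (Jo, 31, 2010, 6, 1992), (Jo, 31, 2010, 7, 1981), (Jo, 6, 1992, 1, 1981), (Jo, 7, 1981, 1, 1981), (Jo, 7, 1981, 6, 1992), (Lee, 35, 2024, 26, 1992), (Quin, 13, 2008, 6, 1993)}
π_{sid2, sid} gives {(1, 25), (1, 31), (1, 6), (1, 7), (25, 31), (26, 35), (6, 13), (6, 25), (6, 31), (6, 7), (7, 25), (7, 31)}.

{(1, 25), (1, 31), (1, 6), (1, 7), (25, 31), (26, 35), (6, 13), (6, 25), (6, 31), (6, 7), (7, 25), (7, 31)}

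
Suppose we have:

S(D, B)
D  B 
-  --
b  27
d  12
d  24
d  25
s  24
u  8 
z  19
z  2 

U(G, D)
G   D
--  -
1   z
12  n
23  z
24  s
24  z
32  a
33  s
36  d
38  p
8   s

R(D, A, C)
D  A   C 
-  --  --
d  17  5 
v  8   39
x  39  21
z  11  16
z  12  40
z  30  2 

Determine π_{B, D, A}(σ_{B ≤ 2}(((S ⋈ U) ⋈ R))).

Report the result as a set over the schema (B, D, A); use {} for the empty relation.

{(2, z, 11), (2, z, 12), (2, z, 30)}

S ⋈ U (natural join on D): {(d, 12, 36), (d, 24, 36), (d, 25, 36), (s, 24, 24), (s, 24, 33), (s, 24, 8), (z, 19, 1), (z, 19, 23), (z, 19, 24), (z, 2, 1), (z, 2, 23), (z, 2, 24)}
(S ⋈ U) ⋈ R (natural join on D): {(d, 12, 36, 17, 5), (d, 24, 36, 17, 5), (d, 25, 36, 17, 5), (z, 19, 1, 11, 16), (z, 19, 1, 12, 40), (z, 19, 1, 30, 2), (z, 19, 23, 11, 16), (z, 19, 23, 12, 40), (z, 19, 23, 30, 2), (z, 19, 24, 11, 16), (z, 19, 24, 12, 40), (z, 19, 24, 30, 2), (z, 2, 1, 11, 16), (z, 2, 1, 12, 40), (z, 2, 1, 30, 2), (z, 2, 23, 11, 16), (z, 2, 23, 12, 40), (z, 2, 23, 30, 2), (z, 2, 24, 11, 16), (z, 2, 24, 12, 40), (z, 2, 24, 30, 2)}
Selection B ≤ 2: {(z, 2, 1, 11, 16), (z, 2, 1, 12, 40), (z, 2, 1, 30, 2), (z, 2, 23, 11, 16), (z, 2, 23, 12, 40), (z, 2, 23, 30, 2), (z, 2, 24, 11, 16), (z, 2, 24, 12, 40), (z, 2, 24, 30, 2)}
π[B, D, A]: project onto (B, D, A) (6 duplicate(s) eliminated) → {(2, z, 11), (2, z, 12), (2, z, 30)}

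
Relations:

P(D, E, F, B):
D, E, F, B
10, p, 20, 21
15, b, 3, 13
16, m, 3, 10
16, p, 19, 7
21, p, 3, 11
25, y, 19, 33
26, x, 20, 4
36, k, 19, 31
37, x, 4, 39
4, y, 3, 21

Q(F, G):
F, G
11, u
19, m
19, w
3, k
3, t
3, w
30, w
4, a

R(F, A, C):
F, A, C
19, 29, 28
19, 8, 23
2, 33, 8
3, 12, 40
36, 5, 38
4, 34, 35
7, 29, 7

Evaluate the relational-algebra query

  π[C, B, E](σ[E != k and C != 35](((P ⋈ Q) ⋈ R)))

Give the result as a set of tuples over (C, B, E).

{(23, 33, y), (23, 7, p), (28, 33, y), (28, 7, p), (40, 10, m), (40, 11, p), (40, 13, b), (40, 21, y)}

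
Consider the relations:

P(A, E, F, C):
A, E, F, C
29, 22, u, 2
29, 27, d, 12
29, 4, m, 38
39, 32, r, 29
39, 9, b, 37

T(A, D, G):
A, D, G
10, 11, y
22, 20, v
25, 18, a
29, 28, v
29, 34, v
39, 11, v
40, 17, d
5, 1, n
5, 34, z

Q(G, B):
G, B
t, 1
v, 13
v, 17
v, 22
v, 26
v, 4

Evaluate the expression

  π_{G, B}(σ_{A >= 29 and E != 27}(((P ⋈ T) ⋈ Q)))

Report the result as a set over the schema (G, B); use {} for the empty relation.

Natural join on A: {(29, 22, u, 2, 28, v), (29, 22, u, 2, 34, v), (29, 27, d, 12, 28, v), (29, 27, d, 12, 34, v), (29, 4, m, 38, 28, v), (29, 4, m, 38, 34, v), (39, 32, r, 29, 11, v), (39, 9, b, 37, 11, v)}
Natural join on G: {(29, 22, u, 2, 28, v, 13), (29, 22, u, 2, 28, v, 17), (29, 22, u, 2, 28, v, 22), (29, 22, u, 2, 28, v, 26), (29, 22, u, 2, 28, v, 4), (29, 22, u, 2, 34, v, 13), (29, 22, u, 2, 34, v, 17), (29, 22, u, 2, 34, v, 22), (29, 22, u, 2, 34, v, 26), (29, 22, u, 2, 34, v, 4), (29, 27, d, 12, 28, v, 13), (29, 27, d, 12, 28, v, 17), (29, 27, d, 12, 28, v, 22), (29, 27, d, 12, 28, v, 26), (29, 27, d, 12, 28, v, 4), (29, 27, d, 12, 34, v, 13), (29, 27, d, 12, 34, v, 17), (29, 27, d, 12, 34, v, 22), (29, 27, d, 12, 34, v, 26), (29, 27, d, 12, 34, v, 4), (29, 4, m, 38, 28, v, 13), (29, 4, m, 38, 28, v, 17), (29, 4, m, 38, 28, v, 22), (29, 4, m, 38, 28, v, 26), (29, 4, m, 38, 28, v, 4), (29, 4, m, 38, 34, v, 13), (29, 4, m, 38, 34, v, 17), (29, 4, m, 38, 34, v, 22), (29, 4, m, 38, 34, v, 26), (29, 4, m, 38, 34, v, 4), (39, 32, r, 29, 11, v, 13), (39, 32, r, 29, 11, v, 17), (39, 32, r, 29, 11, v, 22), (39, 32, r, 29, 11, v, 26), (39, 32, r, 29, 11, v, 4), (39, 9, b, 37, 11, v, 13), (39, 9, b, 37, 11, v, 17), (39, 9, b, 37, 11, v, 22), (39, 9, b, 37, 11, v, 26), (39, 9, b, 37, 11, v, 4)}
Selection A >= 29 and E != 27: {(29, 22, u, 2, 28, v, 13), (29, 22, u, 2, 28, v, 17), (29, 22, u, 2, 28, v, 22), (29, 22, u, 2, 28, v, 26), (29, 22, u, 2, 28, v, 4), (29, 22, u, 2, 34, v, 13), (29, 22, u, 2, 34, v, 17), (29, 22, u, 2, 34, v, 22), (29, 22, u, 2, 34, v, 26), (29, 22, u, 2, 34, v, 4), (29, 4, m, 38, 28, v, 13), (29, 4, m, 38, 28, v, 17), (29, 4, m, 38, 28, v, 22), (29, 4, m, 38, 28, v, 26), (29, 4, m, 38, 28, v, 4), (29, 4, m, 38, 34, v, 13), (29, 4, m, 38, 34, v, 17), (29, 4, m, 38, 34, v, 22), (29, 4, m, 38, 34, v, 26), (29, 4, m, 38, 34, v, 4), (39, 32, r, 29, 11, v, 13), (39, 32, r, 29, 11, v, 17), (39, 32, r, 29, 11, v, 22), (39, 32, r, 29, 11, v, 26), (39, 32, r, 29, 11, v, 4), (39, 9, b, 37, 11, v, 13), (39, 9, b, 37, 11, v, 17), (39, 9, b, 37, 11, v, 22), (39, 9, b, 37, 11, v, 26), (39, 9, b, 37, 11, v, 4)}
π[G, B]: project onto (G, B) (25 duplicate(s) eliminated) → {(v, 13), (v, 17), (v, 22), (v, 26), (v, 4)}

{(v, 13), (v, 17), (v, 22), (v, 26), (v, 4)}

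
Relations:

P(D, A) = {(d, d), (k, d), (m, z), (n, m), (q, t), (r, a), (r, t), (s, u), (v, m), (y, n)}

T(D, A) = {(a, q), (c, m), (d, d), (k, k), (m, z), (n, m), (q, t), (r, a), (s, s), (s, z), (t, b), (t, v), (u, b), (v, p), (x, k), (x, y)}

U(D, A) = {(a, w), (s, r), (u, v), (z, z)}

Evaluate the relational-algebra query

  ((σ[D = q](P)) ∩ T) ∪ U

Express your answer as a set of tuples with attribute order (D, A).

Filtering on D = q leaves {(q, t)}.
Set intersection of the two operands is {(q, t)}.
Set union of the two operands is {(a, w), (q, t), (s, r), (u, v), (z, z)}.

{(a, w), (q, t), (s, r), (u, v), (z, z)}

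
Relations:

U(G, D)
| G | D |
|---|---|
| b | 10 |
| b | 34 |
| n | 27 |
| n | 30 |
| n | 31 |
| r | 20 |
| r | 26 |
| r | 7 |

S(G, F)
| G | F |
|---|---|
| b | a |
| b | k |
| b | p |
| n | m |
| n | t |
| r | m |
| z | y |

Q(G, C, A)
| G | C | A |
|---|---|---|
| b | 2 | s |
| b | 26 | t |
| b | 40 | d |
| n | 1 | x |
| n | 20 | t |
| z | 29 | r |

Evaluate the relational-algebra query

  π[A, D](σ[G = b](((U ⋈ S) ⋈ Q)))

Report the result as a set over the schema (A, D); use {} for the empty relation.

Joining U and S on G yields {(b, 10, a), (b, 10, k), (b, 10, p), (b, 34, a), (b, 34, k), (b, 34, p), (n, 27, m), (n, 27, t), (n, 30, m), (n, 30, t), (n, 31, m), (n, 31, t), (r, 20, m), (r, 26, m), (r, 7, m)}.
Joining (U ⋈ S) and Q on G yields {(b, 10, a, 2, s), (b, 10, a, 26, t), (b, 10, a, 40, d), (b, 10, k, 2, s), (b, 10, k, 26, t), (b, 10, k, 40, d), (b, 10, p, 2, s), (b, 10, p, 26, t), (b, 10, p, 40, d), (b, 34, a, 2, s), (b, 34, a, 26, t), (b, 34, a, 40, d), (b, 34, k, 2, s), (b, 34, k, 26, t), (b, 34, k, 40, d), (b, 34, p, 2, s), (b, 34, p, 26, t), (b, 34, p, 40, d), (n, 27, m, 1, x), (n, 27, m, 20, t), (n, 27, t, 1, x), (n, 27, t, 20, t), (n, 30, m, 1, x), (n, 30, m, 20, t), (n, 30, t, 1, x), (n, 30, t, 20, t), (n, 31, m, 1, x), (n, 31, m, 20, t), (n, 31, t, 1, x), (n, 31, t, 20, t)}.
Selection G = b: {(b, 10, a, 2, s), (b, 10, a, 26, t), (b, 10, a, 40, d), (b, 10, k, 2, s), (b, 10, k, 26, t), (b, 10, k, 40, d), (b, 10, p, 2, s), (b, 10, p, 26, t), (b, 10, p, 40, d), (b, 34, a, 2, s), (b, 34, a, 26, t), (b, 34, a, 40, d), (b, 34, k, 2, s), (b, 34, k, 26, t), (b, 34, k, 40, d), (b, 34, p, 2, s), (b, 34, p, 26, t), (b, 34, p, 40, d)}
π_{A, D} gives {(d, 10), (d, 34), (s, 10), (s, 34), (t, 10), (t, 34)} (12 duplicate(s) eliminated).

{(d, 10), (d, 34), (s, 10), (s, 34), (t, 10), (t, 34)}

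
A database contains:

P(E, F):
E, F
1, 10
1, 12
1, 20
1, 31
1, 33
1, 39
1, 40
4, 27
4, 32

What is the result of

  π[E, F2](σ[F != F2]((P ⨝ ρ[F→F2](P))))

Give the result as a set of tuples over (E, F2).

{(1, 10), (1, 12), (1, 20), (1, 31), (1, 33), (1, 39), (1, 40), (4, 27), (4, 32)}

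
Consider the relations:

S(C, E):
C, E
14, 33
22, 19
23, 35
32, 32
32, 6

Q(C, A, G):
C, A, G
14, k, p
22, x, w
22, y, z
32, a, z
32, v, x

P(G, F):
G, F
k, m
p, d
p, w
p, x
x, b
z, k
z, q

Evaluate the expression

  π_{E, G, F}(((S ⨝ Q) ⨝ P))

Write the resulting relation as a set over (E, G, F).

Natural join on C: {(14, 33, k, p), (22, 19, x, w), (22, 19, y, z), (32, 32, a, z), (32, 32, v, x), (32, 6, a, z), (32, 6, v, x)}
Natural join on G: {(14, 33, k, p, d), (14, 33, k, p, w), (14, 33, k, p, x), (22, 19, y, z, k), (22, 19, y, z, q), (32, 32, a, z, k), (32, 32, a, z, q), (32, 32, v, x, b), (32, 6, a, z, k), (32, 6, a, z, q), (32, 6, v, x, b)}
π[E, G, F]: project onto (E, G, F) → {(19, z, k), (19, z, q), (32, x, b), (32, z, k), (32, z, q), (33, p, d), (33, p, w), (33, p, x), (6, x, b), (6, z, k), (6, z, q)}

{(19, z, k), (19, z, q), (32, x, b), (32, z, k), (32, z, q), (33, p, d), (33, p, w), (33, p, x), (6, x, b), (6, z, k), (6, z, q)}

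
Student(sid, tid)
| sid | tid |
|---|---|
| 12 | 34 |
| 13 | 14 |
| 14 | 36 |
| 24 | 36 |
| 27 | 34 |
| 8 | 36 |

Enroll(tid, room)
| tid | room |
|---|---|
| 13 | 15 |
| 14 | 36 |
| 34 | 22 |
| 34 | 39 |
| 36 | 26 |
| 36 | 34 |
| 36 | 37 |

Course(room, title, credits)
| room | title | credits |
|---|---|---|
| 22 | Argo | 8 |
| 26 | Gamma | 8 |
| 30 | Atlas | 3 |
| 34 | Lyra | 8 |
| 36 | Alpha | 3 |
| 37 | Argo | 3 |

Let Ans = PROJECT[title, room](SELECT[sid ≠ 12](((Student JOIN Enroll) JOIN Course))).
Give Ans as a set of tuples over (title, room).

{(Alpha, 36), (Argo, 22), (Argo, 37), (Gamma, 26), (Lyra, 34)}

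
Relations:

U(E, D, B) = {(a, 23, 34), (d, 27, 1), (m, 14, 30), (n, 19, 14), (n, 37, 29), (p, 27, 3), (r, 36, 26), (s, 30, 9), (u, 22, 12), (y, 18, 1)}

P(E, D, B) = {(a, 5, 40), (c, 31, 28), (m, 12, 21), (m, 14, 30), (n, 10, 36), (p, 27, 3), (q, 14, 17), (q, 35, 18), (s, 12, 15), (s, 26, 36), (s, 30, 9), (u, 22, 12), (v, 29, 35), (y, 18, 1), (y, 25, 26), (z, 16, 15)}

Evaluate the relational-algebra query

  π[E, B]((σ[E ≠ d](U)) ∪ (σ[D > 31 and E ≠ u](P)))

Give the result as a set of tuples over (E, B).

{(a, 34), (m, 30), (n, 14), (n, 29), (p, 3), (q, 18), (r, 26), (s, 9), (u, 12), (y, 1)}

Apply σ_{E ≠ d}; surviving tuples: {(a, 23, 34), (m, 14, 30), (n, 19, 14), (n, 37, 29), (p, 27, 3), (r, 36, 26), (s, 30, 9), (u, 22, 12), (y, 18, 1)}
Apply σ_{D > 31 and E ≠ u}; surviving tuples: {(q, 35, 18)}
Set union of the two operands is {(a, 23, 34), (m, 14, 30), (n, 19, 14), (n, 37, 29), (p, 27, 3), (q, 35, 18), (r, 36, 26), (s, 30, 9), (u, 22, 12), (y, 18, 1)}.
π[E, B]: project onto (E, B) → {(a, 34), (m, 30), (n, 14), (n, 29), (p, 3), (q, 18), (r, 26), (s, 9), (u, 12), (y, 1)}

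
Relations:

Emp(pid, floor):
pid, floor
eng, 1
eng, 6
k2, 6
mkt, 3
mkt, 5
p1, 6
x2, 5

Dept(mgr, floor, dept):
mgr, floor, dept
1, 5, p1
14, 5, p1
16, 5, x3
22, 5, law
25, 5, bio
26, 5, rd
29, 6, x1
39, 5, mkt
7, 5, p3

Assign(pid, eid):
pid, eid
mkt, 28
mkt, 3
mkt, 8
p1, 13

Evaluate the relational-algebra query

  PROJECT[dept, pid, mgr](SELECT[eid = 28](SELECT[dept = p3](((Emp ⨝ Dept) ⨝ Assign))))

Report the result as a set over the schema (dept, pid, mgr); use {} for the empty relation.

{(p3, mkt, 7)}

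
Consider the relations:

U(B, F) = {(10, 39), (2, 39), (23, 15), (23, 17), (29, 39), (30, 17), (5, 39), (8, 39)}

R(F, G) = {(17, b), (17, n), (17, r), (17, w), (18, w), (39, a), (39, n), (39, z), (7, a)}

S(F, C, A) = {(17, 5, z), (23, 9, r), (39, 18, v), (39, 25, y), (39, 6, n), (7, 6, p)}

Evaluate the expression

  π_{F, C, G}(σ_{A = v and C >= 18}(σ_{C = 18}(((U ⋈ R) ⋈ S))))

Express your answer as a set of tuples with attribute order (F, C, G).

U ⋈ R (natural join on F): {(10, 39, a), (10, 39, n), (10, 39, z), (2, 39, a), (2, 39, n), (2, 39, z), (23, 17, b), (23, 17, n), (23, 17, r), (23, 17, w), (29, 39, a), (29, 39, n), (29, 39, z), (30, 17, b), (30, 17, n), (30, 17, r), (30, 17, w), (5, 39, a), (5, 39, n), (5, 39, z), (8, 39, a), (8, 39, n), (8, 39, z)}
(U ⋈ R) ⋈ S (natural join on F): {(10, 39, a, 18, v), (10, 39, a, 25, y), (10, 39, a, 6, n), (10, 39, n, 18, v), (10, 39, n, 25, y), (10, 39, n, 6, n), (10, 39, z, 18, v), (10, 39, z, 25, y), (10, 39, z, 6, n), (2, 39, a, 18, v), (2, 39, a, 25, y), (2, 39, a, 6, n), (2, 39, n, 18, v), (2, 39, n, 25, y), (2, 39, n, 6, n), (2, 39, z, 18, v), (2, 39, z, 25, y), (2, 39, z, 6, n), (23, 17, b, 5, z), (23, 17, n, 5, z), (23, 17, r, 5, z), (23, 17, w, 5, z), (29, 39, a, 18, v), (29, 39, a, 25, y), (29, 39, a, 6, n), (29, 39, n, 18, v), (29, 39, n, 25, y), (29, 39, n, 6, n), (29, 39, z, 18, v), (29, 39, z, 25, y), (29, 39, z, 6, n), (30, 17, b, 5, z), (30, 17, n, 5, z), (30, 17, r, 5, z), (30, 17, w, 5, z), (5, 39, a, 18, v), (5, 39, a, 25, y), (5, 39, a, 6, n), (5, 39, n, 18, v), (5, 39, n, 25, y), (5, 39, n, 6, n), (5, 39, z, 18, v), (5, 39, z, 25, y), (5, 39, z, 6, n), (8, 39, a, 18, v), (8, 39, a, 25, y), (8, 39, a, 6, n), (8, 39, n, 18, v), (8, 39, n, 25, y), (8, 39, n, 6, n), (8, 39, z, 18, v), (8, 39, z, 25, y), (8, 39, z, 6, n)}
σ[C = 18]: keep tuples satisfying C = 18 → {(10, 39, a, 18, v), (10, 39, n, 18, v), (10, 39, z, 18, v), (2, 39, a, 18, v), (2, 39, n, 18, v), (2, 39, z, 18, v), (29, 39, a, 18, v), (29, 39, n, 18, v), (29, 39, z, 18, v), (5, 39, a, 18, v), (5, 39, n, 18, v), (5, 39, z, 18, v), (8, 39, a, 18, v), (8, 39, n, 18, v), (8, 39, z, 18, v)}
σ[A = v and C >= 18]: keep tuples satisfying A = v and C >= 18 → {(10, 39, a, 18, v), (10, 39, n, 18, v), (10, 39, z, 18, v), (2, 39, a, 18, v), (2, 39, n, 18, v), (2, 39, z, 18, v), (29, 39, a, 18, v), (29, 39, n, 18, v), (29, 39, z, 18, v), (5, 39, a, 18, v), (5, 39, n, 18, v), (5, 39, z, 18, v), (8, 39, a, 18, v), (8, 39, n, 18, v), (8, 39, z, 18, v)}
Keep only column(s) F, C, G (12 duplicate(s) eliminated): {(39, 18, a), (39, 18, n), (39, 18, z)}

{(39, 18, a), (39, 18, n), (39, 18, z)}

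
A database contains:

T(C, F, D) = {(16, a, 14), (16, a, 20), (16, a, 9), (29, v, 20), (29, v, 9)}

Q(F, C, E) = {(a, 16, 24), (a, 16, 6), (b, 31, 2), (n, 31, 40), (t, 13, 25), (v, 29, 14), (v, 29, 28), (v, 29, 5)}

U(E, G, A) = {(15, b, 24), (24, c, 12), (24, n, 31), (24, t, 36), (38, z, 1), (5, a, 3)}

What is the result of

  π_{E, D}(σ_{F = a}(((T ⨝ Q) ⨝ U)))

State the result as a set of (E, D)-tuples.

{(24, 14), (24, 20), (24, 9)}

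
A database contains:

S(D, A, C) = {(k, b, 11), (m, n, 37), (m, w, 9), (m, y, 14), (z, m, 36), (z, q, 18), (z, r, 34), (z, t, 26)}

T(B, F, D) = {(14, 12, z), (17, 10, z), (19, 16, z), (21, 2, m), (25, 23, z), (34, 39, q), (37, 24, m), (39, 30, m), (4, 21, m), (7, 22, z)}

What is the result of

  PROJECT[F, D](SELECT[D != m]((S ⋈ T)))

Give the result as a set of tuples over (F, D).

{(10, z), (12, z), (16, z), (22, z), (23, z)}

S ⋈ T (natural join on D): {(m, n, 37, 21, 2), (m, n, 37, 37, 24), (m, n, 37, 39, 30), (m, n, 37, 4, 21), (m, w, 9, 21, 2), (m, w, 9, 37, 24), (m, w, 9, 39, 30), (m, w, 9, 4, 21), (m, y, 14, 21, 2), (m, y, 14, 37, 24), (m, y, 14, 39, 30), (m, y, 14, 4, 21), (z, m, 36, 14, 12), (z, m, 36, 17, 10), (z, m, 36, 19, 16), (z, m, 36, 25, 23), (z, m, 36, 7, 22), (z, q, 18, 14, 12), (z, q, 18, 17, 10), (z, q, 18, 19, 16), (z, q, 18, 25, 23), (z, q, 18, 7, 22), (z, r, 34, 14, 12), (z, r, 34, 17, 10), (z, r, 34, 19, 16), (z, r, 34, 25, 23), (z, r, 34, 7, 22), (z, t, 26, 14, 12), (z, t, 26, 17, 10), (z, t, 26, 19, 16), (z, t, 26, 25, 23), (z, t, 26, 7, 22)}
σ[D != m]: keep tuples satisfying D != m → {(z, m, 36, 14, 12), (z, m, 36, 17, 10), (z, m, 36, 19, 16), (z, m, 36, 25, 23), (z, m, 36, 7, 22), (z, q, 18, 14, 12), (z, q, 18, 17, 10), (z, q, 18, 19, 16), (z, q, 18, 25, 23), (z, q, 18, 7, 22), (z, r, 34, 14, 12), (z, r, 34, 17, 10), (z, r, 34, 19, 16), (z, r, 34, 25, 23), (z, r, 34, 7, 22), (z, t, 26, 14, 12), (z, t, 26, 17, 10), (z, t, 26, 19, 16), (z, t, 26, 25, 23), (z, t, 26, 7, 22)}
π_{F, D} gives {(10, z), (12, z), (16, z), (22, z), (23, z)} (15 duplicate(s) eliminated).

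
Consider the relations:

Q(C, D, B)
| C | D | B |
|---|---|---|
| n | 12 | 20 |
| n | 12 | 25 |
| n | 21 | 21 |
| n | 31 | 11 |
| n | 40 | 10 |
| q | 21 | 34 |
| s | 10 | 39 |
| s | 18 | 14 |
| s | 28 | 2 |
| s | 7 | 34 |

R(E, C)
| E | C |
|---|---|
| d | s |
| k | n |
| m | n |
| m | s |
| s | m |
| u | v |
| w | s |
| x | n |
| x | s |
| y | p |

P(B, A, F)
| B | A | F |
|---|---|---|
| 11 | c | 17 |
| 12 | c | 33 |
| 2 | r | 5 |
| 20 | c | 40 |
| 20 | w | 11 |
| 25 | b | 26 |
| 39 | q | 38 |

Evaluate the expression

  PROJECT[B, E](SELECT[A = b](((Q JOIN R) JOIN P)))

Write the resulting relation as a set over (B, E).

{(25, k), (25, m), (25, x)}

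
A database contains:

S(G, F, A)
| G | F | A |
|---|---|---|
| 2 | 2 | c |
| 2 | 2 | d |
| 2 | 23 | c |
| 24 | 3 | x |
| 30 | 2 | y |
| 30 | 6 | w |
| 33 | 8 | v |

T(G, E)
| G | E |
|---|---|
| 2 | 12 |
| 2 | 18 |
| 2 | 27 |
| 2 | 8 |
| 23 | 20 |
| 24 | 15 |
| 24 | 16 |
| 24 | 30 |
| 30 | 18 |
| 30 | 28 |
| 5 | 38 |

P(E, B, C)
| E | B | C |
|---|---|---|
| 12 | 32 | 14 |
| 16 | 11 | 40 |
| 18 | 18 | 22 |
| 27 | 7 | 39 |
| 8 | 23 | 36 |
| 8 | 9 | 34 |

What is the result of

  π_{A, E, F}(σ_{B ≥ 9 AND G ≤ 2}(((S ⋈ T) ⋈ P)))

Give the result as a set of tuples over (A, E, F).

S ⋈ T (natural join on G): {(2, 2, c, 12), (2, 2, c, 18), (2, 2, c, 27), (2, 2, c, 8), (2, 2, d, 12), (2, 2, d, 18), (2, 2, d, 27), (2, 2, d, 8), (2, 23, c, 12), (2, 23, c, 18), (2, 23, c, 27), (2, 23, c, 8), (24, 3, x, 15), (24, 3, x, 16), (24, 3, x, 30), (30, 2, y, 18), (30, 2, y, 28), (30, 6, w, 18), (30, 6, w, 28)}
(S ⋈ T) ⋈ P (natural join on E): {(2, 2, c, 12, 32, 14), (2, 2, c, 18, 18, 22), (2, 2, c, 27, 7, 39), (2, 2, c, 8, 23, 36), (2, 2, c, 8, 9, 34), (2, 2, d, 12, 32, 14), (2, 2, d, 18, 18, 22), (2, 2, d, 27, 7, 39), (2, 2, d, 8, 23, 36), (2, 2, d, 8, 9, 34), (2, 23, c, 12, 32, 14), (2, 23, c, 18, 18, 22), (2, 23, c, 27, 7, 39), (2, 23, c, 8, 23, 36), (2, 23, c, 8, 9, 34), (24, 3, x, 16, 11, 40), (30, 2, y, 18, 18, 22), (30, 6, w, 18, 18, 22)}
Filtering on B ≥ 9 AND G ≤ 2 leaves {(2, 2, c, 12, 32, 14), (2, 2, c, 18, 18, 22), (2, 2, c, 8, 23, 36), (2, 2, c, 8, 9, 34), (2, 2, d, 12, 32, 14), (2, 2, d, 18, 18, 22), (2, 2, d, 8, 23, 36), (2, 2, d, 8, 9, 34), (2, 23, c, 12, 32, 14), (2, 23, c, 18, 18, 22), (2, 23, c, 8, 23, 36), (2, 23, c, 8, 9, 34)}.
Projecting to A, E, F (3 duplicate(s) eliminated): {(c, 12, 2), (c, 12, 23), (c, 18, 2), (c, 18, 23), (c, 8, 2), (c, 8, 23), (d, 12, 2), (d, 18, 2), (d, 8, 2)}

{(c, 12, 2), (c, 12, 23), (c, 18, 2), (c, 18, 23), (c, 8, 2), (c, 8, 23), (d, 12, 2), (d, 18, 2), (d, 8, 2)}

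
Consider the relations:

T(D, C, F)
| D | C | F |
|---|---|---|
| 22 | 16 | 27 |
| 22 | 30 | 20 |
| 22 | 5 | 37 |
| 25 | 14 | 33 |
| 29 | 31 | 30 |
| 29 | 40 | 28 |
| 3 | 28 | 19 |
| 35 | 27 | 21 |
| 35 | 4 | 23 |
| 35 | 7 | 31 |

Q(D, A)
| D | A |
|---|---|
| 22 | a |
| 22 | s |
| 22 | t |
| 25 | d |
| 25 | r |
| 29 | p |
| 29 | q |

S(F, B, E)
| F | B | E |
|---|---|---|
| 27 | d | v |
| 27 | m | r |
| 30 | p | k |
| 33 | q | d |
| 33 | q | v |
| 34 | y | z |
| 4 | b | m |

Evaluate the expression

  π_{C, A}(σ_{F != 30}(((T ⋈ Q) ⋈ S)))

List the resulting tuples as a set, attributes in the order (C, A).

{(14, d), (14, r), (16, a), (16, s), (16, t)}

Natural join on D: {(22, 16, 27, a), (22, 16, 27, s), (22, 16, 27, t), (22, 30, 20, a), (22, 30, 20, s), (22, 30, 20, t), (22, 5, 37, a), (22, 5, 37, s), (22, 5, 37, t), (25, 14, 33, d), (25, 14, 33, r), (29, 31, 30, p), (29, 31, 30, q), (29, 40, 28, p), (29, 40, 28, q)}
Natural join on F: {(22, 16, 27, a, d, v), (22, 16, 27, a, m, r), (22, 16, 27, s, d, v), (22, 16, 27, s, m, r), (22, 16, 27, t, d, v), (22, 16, 27, t, m, r), (25, 14, 33, d, q, d), (25, 14, 33, d, q, v), (25, 14, 33, r, q, d), (25, 14, 33, r, q, v), (29, 31, 30, p, p, k), (29, 31, 30, q, p, k)}
σ[F != 30]: keep tuples satisfying F != 30 → {(22, 16, 27, a, d, v), (22, 16, 27, a, m, r), (22, 16, 27, s, d, v), (22, 16, 27, s, m, r), (22, 16, 27, t, d, v), (22, 16, 27, t, m, r), (25, 14, 33, d, q, d), (25, 14, 33, d, q, v), (25, 14, 33, r, q, d), (25, 14, 33, r, q, v)}
π_{C, A} gives {(14, d), (14, r), (16, a), (16, s), (16, t)} (5 duplicate(s) eliminated).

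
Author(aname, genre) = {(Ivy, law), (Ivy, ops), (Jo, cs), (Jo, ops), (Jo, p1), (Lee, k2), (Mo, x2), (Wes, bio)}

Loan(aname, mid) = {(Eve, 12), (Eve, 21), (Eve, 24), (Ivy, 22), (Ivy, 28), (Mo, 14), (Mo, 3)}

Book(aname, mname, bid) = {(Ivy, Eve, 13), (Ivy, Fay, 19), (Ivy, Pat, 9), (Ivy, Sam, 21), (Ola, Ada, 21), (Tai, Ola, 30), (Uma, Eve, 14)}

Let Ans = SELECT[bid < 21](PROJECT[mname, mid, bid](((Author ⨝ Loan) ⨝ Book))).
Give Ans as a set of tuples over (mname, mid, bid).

{(Eve, 22, 13), (Eve, 28, 13), (Fay, 22, 19), (Fay, 28, 19), (Pat, 22, 9), (Pat, 28, 9)}

Author ⋈ Loan (natural join on aname): {(Ivy, law, 22), (Ivy, law, 28), (Ivy, ops, 22), (Ivy, ops, 28), (Mo, x2, 14), (Mo, x2, 3)}
(Author ⨝ Loan) ⋈ Book (natural join on aname): {(Ivy, law, 22, Eve, 13), (Ivy, law, 22, Fay, 19), (Ivy, law, 22, Pat, 9), (Ivy, law, 22, Sam, 21), (Ivy, law, 28, Eve, 13), (Ivy, law, 28, Fay, 19), (Ivy, law, 28, Pat, 9), (Ivy, law, 28, Sam, 21), (Ivy, ops, 22, Eve, 13), (Ivy, ops, 22, Fay, 19), (Ivy, ops, 22, Pat, 9), (Ivy, ops, 22, Sam, 21), (Ivy, ops, 28, Eve, 13), (Ivy, ops, 28, Fay, 19), (Ivy, ops, 28, Pat, 9), (Ivy, ops, 28, Sam, 21)}
π_{mname, mid, bid} gives {(Eve, 22, 13), (Eve, 28, 13), (Fay, 22, 19), (Fay, 28, 19), (Pat, 22, 9), (Pat, 28, 9), (Sam, 22, 21), (Sam, 28, 21)} (8 duplicate(s) eliminated).
Filtering on bid < 21 leaves {(Eve, 22, 13), (Eve, 28, 13), (Fay, 22, 19), (Fay, 28, 19), (Pat, 22, 9), (Pat, 28, 9)}.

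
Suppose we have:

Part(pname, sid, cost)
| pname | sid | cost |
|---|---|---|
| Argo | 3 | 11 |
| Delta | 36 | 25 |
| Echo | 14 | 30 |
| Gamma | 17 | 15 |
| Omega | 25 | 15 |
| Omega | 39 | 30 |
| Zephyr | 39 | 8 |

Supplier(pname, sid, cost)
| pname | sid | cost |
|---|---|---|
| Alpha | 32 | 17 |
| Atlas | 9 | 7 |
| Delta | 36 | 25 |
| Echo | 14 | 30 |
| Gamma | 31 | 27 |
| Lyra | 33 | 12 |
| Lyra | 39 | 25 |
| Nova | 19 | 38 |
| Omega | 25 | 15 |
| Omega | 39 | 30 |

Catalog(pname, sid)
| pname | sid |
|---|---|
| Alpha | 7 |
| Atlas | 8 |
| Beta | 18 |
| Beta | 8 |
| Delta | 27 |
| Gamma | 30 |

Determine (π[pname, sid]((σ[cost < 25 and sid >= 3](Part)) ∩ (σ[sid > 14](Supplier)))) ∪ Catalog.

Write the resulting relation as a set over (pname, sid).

Selection cost < 25 and sid >= 3: {(Argo, 3, 11), (Gamma, 17, 15), (Omega, 25, 15), (Zephyr, 39, 8)}
Selection sid > 14: {(Alpha, 32, 17), (Delta, 36, 25), (Gamma, 31, 27), (Lyra, 33, 12), (Lyra, 39, 25), (Nova, 19, 38), (Omega, 25, 15), (Omega, 39, 30)}
Intersection: {(Argo, 3, 11), (Gamma, 17, 15), (Omega, 25, 15), (Zephyr, 39, 8)} with {(Alpha, 32, 17), (Delta, 36, 25), (Gamma, 31, 27), (Lyra, 33, 12), (Lyra, 39, 25), (Nova, 19, 38), (Omega, 25, 15), (Omega, 39, 30)} → {(Omega, 25, 15)}
Keep only column(s) pname, sid: {(Omega, 25)}
Union: {(Omega, 25)} with {(Alpha, 7), (Atlas, 8), (Beta, 18), (Beta, 8), (Delta, 27), (Gamma, 30)} → {(Alpha, 7), (Atlas, 8), (Beta, 18), (Beta, 8), (Delta, 27), (Gamma, 30), (Omega, 25)}

{(Alpha, 7), (Atlas, 8), (Beta, 18), (Beta, 8), (Delta, 27), (Gamma, 30), (Omega, 25)}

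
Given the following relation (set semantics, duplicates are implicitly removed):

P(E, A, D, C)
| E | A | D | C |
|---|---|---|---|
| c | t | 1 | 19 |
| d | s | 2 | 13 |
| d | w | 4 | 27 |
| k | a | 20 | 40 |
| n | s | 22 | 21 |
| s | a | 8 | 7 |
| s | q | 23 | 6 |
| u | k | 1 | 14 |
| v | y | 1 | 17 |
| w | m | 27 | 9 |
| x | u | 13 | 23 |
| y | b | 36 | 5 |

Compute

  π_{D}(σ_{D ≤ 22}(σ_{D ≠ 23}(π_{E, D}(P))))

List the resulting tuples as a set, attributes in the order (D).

{1, 13, 2, 20, 22, 4, 8}

Projecting to E, D: {(c, 1), (d, 2), (d, 4), (k, 20), (n, 22), (s, 23), (s, 8), (u, 1), (v, 1), (w, 27), (x, 13), (y, 36)}
σ[D ≠ 23]: keep tuples satisfying D ≠ 23 → {(c, 1), (d, 2), (d, 4), (k, 20), (n, 22), (s, 8), (u, 1), (v, 1), (w, 27), (x, 13), (y, 36)}
σ[D ≤ 22]: keep tuples satisfying D ≤ 22 → {(c, 1), (d, 2), (d, 4), (k, 20), (n, 22), (s, 8), (u, 1), (v, 1), (x, 13)}
Projecting to D (2 duplicate(s) eliminated): {1, 13, 2, 20, 22, 4, 8}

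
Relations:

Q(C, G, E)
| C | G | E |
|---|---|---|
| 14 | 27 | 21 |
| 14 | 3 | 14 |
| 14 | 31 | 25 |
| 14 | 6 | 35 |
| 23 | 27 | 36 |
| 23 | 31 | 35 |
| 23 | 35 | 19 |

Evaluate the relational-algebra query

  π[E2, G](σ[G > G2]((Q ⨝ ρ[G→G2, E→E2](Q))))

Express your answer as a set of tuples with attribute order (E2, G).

ρ[G→G2, E→E2]: schema becomes (C, G2, E2); tuples unchanged.
Natural join on C: {(14, 27, 21, 27, 21), (14, 27, 21, 3, 14), (14, 27, 21, 31, 25), (14, 27, 21, 6, 35), (14, 3, 14, 27, 21), (14, 3, 14, 3, 14), (14, 3, 14, 31, 25), (14, 3, 14, 6, 35), (14, 31, 25, 27, 21), (14, 31, 25, 3, 14), (14, 31, 25, 31, 25), (14, 31, 25, 6, 35), (14, 6, 35, 27, 21), (14, 6, 35, 3, 14), (14, 6, 35, 31, 25), (14, 6, 35, 6, 35), (23, 27, 36, 27, 36), (23, 27, 36, 31, 35), (23, 27, 36, 35, 19), (23, 31, 35, 27, 36), (23, 31, 35, 31, 35), (23, 31, 35, 35, 19), (23, 35, 19, 27, 36), (23, 35, 19, 31, 35), (23, 35, 19, 35, 19)}
σ[G > G2]: keep tuples satisfying G > G2 → {(14, 27, 21, 3, 14), (14, 27, 21, 6, 35), (14, 31, 25, 27, 21), (14, 31, 25, 3, 14), (14, 31, 25, 6, 35), (14, 6, 35, 3, 14), (23, 31, 35, 27, 36), (23, 35, 19, 27, 36), (23, 35, 19, 31, 35)}
Projecting to E2, G: {(14, 27), (14, 31), (14, 6), (21, 31), (35, 27), (35, 31), (35, 35), (36, 31), (36, 35)}

{(14, 27), (14, 31), (14, 6), (21, 31), (35, 27), (35, 31), (35, 35), (36, 31), (36, 35)}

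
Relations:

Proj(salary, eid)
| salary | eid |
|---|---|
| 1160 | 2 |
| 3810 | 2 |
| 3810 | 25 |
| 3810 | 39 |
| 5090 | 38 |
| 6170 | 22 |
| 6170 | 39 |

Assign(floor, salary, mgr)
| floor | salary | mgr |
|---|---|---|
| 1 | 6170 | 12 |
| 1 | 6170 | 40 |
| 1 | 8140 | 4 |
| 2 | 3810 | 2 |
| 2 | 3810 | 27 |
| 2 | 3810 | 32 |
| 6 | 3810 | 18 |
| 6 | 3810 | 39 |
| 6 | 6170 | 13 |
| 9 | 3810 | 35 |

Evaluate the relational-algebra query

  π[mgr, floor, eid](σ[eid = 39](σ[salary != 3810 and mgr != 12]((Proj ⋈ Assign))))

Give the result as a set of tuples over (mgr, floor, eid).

{(13, 6, 39), (40, 1, 39)}

Natural join on salary: {(3810, 2, 2, 2), (3810, 2, 2, 27), (3810, 2, 2, 32), (3810, 2, 6, 18), (3810, 2, 6, 39), (3810, 2, 9, 35), (3810, 25, 2, 2), (3810, 25, 2, 27), (3810, 25, 2, 32), (3810, 25, 6, 18), (3810, 25, 6, 39), (3810, 25, 9, 35), (3810, 39, 2, 2), (3810, 39, 2, 27), (3810, 39, 2, 32), (3810, 39, 6, 18), (3810, 39, 6, 39), (3810, 39, 9, 35), (6170, 22, 1, 12), (6170, 22, 1, 40), (6170, 22, 6, 13), (6170, 39, 1, 12), (6170, 39, 1, 40), (6170, 39, 6, 13)}
Filtering on salary != 3810 and mgr != 12 leaves {(6170, 22, 1, 40), (6170, 22, 6, 13), (6170, 39, 1, 40), (6170, 39, 6, 13)}.
Filtering on eid = 39 leaves {(6170, 39, 1, 40), (6170, 39, 6, 13)}.
π_{mgr, floor, eid} gives {(13, 6, 39), (40, 1, 39)}.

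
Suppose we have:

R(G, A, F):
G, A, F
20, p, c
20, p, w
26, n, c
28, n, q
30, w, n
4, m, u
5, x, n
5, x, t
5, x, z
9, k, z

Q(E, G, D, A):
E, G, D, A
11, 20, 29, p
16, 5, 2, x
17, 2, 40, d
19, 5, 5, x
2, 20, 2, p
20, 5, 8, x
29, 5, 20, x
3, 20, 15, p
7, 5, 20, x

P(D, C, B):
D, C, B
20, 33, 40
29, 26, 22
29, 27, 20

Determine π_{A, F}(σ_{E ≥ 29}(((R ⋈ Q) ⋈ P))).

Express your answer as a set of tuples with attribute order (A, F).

Joining R and Q on G, A yields {(20, p, c, 11, 29), (20, p, c, 2, 2), (20, p, c, 3, 15), (20, p, w, 11, 29), (20, p, w, 2, 2), (20, p, w, 3, 15), (5, x, n, 16, 2), (5, x, n, 19, 5), (5, x, n, 20, 8), (5, x, n, 29, 20), (5, x, n, 7, 20), (5, x, t, 16, 2), (5, x, t, 19, 5), (5, x, t, 20, 8), (5, x, t, 29, 20), (5, x, t, 7, 20), (5, x, z, 16, 2), (5, x, z, 19, 5), (5, x, z, 20, 8), (5, x, z, 29, 20), (5, x, z, 7, 20)}.
Joining (R ⋈ Q) and P on D yields {(20, p, c, 11, 29, 26, 22), (20, p, c, 11, 29, 27, 20), (20, p, w, 11, 29, 26, 22), (20, p, w, 11, 29, 27, 20), (5, x, n, 29, 20, 33, 40), (5, x, n, 7, 20, 33, 40), (5, x, t, 29, 20, 33, 40), (5, x, t, 7, 20, 33, 40), (5, x, z, 29, 20, 33, 40), (5, x, z, 7, 20, 33, 40)}.
Filtering on E ≥ 29 leaves {(5, x, n, 29, 20, 33, 40), (5, x, t, 29, 20, 33, 40), (5, x, z, 29, 20, 33, 40)}.
Projecting to A, F: {(x, n), (x, t), (x, z)}

{(x, n), (x, t), (x, z)}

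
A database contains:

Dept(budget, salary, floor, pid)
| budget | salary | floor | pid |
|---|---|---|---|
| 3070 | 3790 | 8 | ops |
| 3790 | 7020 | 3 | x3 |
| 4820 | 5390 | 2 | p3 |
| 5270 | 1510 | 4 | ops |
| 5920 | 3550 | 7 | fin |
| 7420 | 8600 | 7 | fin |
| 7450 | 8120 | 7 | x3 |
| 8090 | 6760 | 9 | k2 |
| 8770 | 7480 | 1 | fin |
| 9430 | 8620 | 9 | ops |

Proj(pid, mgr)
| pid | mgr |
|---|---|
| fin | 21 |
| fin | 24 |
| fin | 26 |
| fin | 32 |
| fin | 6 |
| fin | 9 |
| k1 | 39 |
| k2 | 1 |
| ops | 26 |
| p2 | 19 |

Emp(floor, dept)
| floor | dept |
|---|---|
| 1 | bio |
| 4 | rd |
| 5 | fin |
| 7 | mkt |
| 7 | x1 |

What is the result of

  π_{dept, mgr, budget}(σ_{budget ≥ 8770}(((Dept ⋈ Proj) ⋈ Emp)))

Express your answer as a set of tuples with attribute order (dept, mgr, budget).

{(bio, 21, 8770), (bio, 24, 8770), (bio, 26, 8770), (bio, 32, 8770), (bio, 6, 8770), (bio, 9, 8770)}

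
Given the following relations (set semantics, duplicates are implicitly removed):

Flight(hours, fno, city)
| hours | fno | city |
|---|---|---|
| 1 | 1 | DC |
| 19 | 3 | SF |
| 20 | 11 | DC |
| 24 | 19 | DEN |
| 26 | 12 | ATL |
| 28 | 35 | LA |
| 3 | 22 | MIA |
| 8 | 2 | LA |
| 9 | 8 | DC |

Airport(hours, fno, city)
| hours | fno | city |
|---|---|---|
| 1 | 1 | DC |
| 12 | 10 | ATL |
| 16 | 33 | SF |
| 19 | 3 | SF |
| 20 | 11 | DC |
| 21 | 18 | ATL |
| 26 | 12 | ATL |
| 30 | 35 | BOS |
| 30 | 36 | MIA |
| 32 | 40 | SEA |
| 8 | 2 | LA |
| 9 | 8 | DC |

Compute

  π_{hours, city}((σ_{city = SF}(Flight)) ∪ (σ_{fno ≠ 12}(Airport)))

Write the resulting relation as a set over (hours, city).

Selection city = SF: {(19, 3, SF)}
Selection fno ≠ 12: {(1, 1, DC), (12, 10, ATL), (16, 33, SF), (19, 3, SF), (20, 11, DC), (21, 18, ATL), (30, 35, BOS), (30, 36, MIA), (32, 40, SEA), (8, 2, LA), (9, 8, DC)}
Taking the union: {(1, 1, DC), (12, 10, ATL), (16, 33, SF), (19, 3, SF), (20, 11, DC), (21, 18, ATL), (30, 35, BOS), (30, 36, MIA), (32, 40, SEA), (8, 2, LA), (9, 8, DC)}
Keep only column(s) hours, city: {(1, DC), (12, ATL), (16, SF), (19, SF), (20, DC), (21, ATL), (30, BOS), (30, MIA), (32, SEA), (8, LA), (9, DC)}

{(1, DC), (12, ATL), (16, SF), (19, SF), (20, DC), (21, ATL), (30, BOS), (30, MIA), (32, SEA), (8, LA), (9, DC)}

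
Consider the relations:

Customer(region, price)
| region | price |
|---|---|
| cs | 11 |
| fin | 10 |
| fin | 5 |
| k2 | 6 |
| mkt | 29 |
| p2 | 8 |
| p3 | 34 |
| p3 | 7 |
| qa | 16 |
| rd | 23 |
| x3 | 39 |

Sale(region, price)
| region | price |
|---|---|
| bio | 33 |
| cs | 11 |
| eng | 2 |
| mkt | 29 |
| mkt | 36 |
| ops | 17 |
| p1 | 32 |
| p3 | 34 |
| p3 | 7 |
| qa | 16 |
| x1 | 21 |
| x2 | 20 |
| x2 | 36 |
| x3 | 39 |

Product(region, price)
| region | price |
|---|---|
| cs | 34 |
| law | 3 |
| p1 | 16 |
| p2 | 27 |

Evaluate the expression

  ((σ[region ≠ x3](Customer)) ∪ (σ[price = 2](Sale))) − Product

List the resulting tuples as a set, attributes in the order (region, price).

{(cs, 11), (eng, 2), (fin, 10), (fin, 5), (k2, 6), (mkt, 29), (p2, 8), (p3, 34), (p3, 7), (qa, 16), (rd, 23)}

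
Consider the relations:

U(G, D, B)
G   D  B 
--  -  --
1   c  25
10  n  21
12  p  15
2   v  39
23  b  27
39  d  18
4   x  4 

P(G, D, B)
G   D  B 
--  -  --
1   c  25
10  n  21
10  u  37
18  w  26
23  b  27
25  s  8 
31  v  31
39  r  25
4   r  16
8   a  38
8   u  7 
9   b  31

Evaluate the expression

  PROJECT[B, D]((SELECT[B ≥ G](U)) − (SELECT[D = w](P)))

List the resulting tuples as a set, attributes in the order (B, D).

Selection B ≥ G: {(1, c, 25), (10, n, 21), (12, p, 15), (2, v, 39), (23, b, 27), (4, x, 4)}
Selection D = w: {(18, w, 26)}
Set difference of the two operands is {(1, c, 25), (10, n, 21), (12, p, 15), (2, v, 39), (23, b, 27), (4, x, 4)}.
π[B, D]: project onto (B, D) → {(15, p), (21, n), (25, c), (27, b), (39, v), (4, x)}

{(15, p), (21, n), (25, c), (27, b), (39, v), (4, x)}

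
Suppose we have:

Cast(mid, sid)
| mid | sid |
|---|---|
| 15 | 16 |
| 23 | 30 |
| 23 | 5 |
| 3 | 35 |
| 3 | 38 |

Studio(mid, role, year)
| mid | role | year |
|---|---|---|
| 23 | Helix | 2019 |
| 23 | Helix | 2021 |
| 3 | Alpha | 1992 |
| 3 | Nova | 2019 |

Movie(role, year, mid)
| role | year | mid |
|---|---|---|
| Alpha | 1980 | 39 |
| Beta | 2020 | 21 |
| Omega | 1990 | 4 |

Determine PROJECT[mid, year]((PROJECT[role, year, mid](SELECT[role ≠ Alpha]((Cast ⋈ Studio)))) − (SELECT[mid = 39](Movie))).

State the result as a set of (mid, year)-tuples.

{(23, 2019), (23, 2021), (3, 2019)}

Cast ⋈ Studio (natural join on mid): {(23, 30, Helix, 2019), (23, 30, Helix, 2021), (23, 5, Helix, 2019), (23, 5, Helix, 2021), (3, 35, Alpha, 1992), (3, 35, Nova, 2019), (3, 38, Alpha, 1992), (3, 38, Nova, 2019)}
σ[role ≠ Alpha]: keep tuples satisfying role ≠ Alpha → {(23, 30, Helix, 2019), (23, 30, Helix, 2021), (23, 5, Helix, 2019), (23, 5, Helix, 2021), (3, 35, Nova, 2019), (3, 38, Nova, 2019)}
π_{role, year, mid} gives {(Helix, 2019, 23), (Helix, 2021, 23), (Nova, 2019, 3)} (3 duplicate(s) eliminated).
σ[mid = 39]: keep tuples satisfying mid = 39 → {(Alpha, 1980, 39)}
Set difference of the two operands is {(Helix, 2019, 23), (Helix, 2021, 23), (Nova, 2019, 3)}.
π_{mid, year} gives {(23, 2019), (23, 2021), (3, 2019)}.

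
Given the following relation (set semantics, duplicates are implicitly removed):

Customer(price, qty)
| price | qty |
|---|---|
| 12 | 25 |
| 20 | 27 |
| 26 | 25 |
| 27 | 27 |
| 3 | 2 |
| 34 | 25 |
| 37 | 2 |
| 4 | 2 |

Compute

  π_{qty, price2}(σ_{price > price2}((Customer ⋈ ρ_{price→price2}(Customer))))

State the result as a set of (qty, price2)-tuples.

ρ[price→price2]: schema becomes (price2, qty); tuples unchanged.
Joining Customer and ρ_{price→price2}(Customer) on qty yields {(12, 25, 12), (12, 25, 26), (12, 25, 34), (20, 27, 20), (20, 27, 27), (26, 25, 12), (26, 25, 26), (26, 25, 34), (27, 27, 20), (27, 27, 27), (3, 2, 3), (3, 2, 37), (3, 2, 4), (34, 25, 12), (34, 25, 26), (34, 25, 34), (37, 2, 3), (37, 2, 37), (37, 2, 4), (4, 2, 3), (4, 2, 37), (4, 2, 4)}.
σ[price > price2]: keep tuples satisfying price > price2 → {(26, 25, 12), (27, 27, 20), (34, 25, 12), (34, 25, 26), (37, 2, 3), (37, 2, 4), (4, 2, 3)}
π_{qty, price2} gives {(2, 3), (2, 4), (25, 12), (25, 26), (27, 20)} (2 duplicate(s) eliminated).

{(2, 3), (2, 4), (25, 12), (25, 26), (27, 20)}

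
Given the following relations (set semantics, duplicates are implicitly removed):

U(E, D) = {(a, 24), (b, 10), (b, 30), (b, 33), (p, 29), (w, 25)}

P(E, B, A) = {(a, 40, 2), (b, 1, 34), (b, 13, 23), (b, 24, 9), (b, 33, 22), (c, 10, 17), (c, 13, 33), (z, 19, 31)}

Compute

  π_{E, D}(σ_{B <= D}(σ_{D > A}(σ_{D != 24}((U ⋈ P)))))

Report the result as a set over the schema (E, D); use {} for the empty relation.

{(b, 30), (b, 33)}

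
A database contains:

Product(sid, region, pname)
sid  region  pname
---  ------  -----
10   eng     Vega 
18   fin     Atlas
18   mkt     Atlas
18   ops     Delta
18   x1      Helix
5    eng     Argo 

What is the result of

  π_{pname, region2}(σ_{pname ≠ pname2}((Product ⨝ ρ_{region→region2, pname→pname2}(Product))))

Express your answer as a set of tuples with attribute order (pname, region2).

{(Atlas, ops), (Atlas, x1), (Delta, fin), (Delta, mkt), (Delta, x1), (Helix, fin), (Helix, mkt), (Helix, ops)}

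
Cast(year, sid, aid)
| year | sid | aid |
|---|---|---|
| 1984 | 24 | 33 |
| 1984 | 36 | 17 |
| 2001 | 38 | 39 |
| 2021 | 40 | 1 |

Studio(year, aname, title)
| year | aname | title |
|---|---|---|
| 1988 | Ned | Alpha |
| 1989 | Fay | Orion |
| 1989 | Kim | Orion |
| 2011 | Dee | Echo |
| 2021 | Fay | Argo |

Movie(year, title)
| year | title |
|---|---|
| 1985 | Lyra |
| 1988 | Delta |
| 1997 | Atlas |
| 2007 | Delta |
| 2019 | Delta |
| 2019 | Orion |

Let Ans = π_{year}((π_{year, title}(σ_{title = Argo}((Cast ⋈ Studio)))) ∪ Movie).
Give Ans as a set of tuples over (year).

Cast ⋈ Studio (natural join on year): {(2021, 40, 1, Fay, Argo)}
Filtering on title = Argo leaves {(2021, 40, 1, Fay, Argo)}.
Projecting to year, title: {(2021, Argo)}
Union: {(2021, Argo)} with {(1985, Lyra), (1988, Delta), (1997, Atlas), (2007, Delta), (2019, Delta), (2019, Orion)} → {(1985, Lyra), (1988, Delta), (1997, Atlas), (2007, Delta), (2019, Delta), (2019, Orion), (2021, Argo)}
Projecting to year (1 duplicate(s) eliminated): {1985, 1988, 1997, 2007, 2019, 2021}

{1985, 1988, 1997, 2007, 2019, 2021}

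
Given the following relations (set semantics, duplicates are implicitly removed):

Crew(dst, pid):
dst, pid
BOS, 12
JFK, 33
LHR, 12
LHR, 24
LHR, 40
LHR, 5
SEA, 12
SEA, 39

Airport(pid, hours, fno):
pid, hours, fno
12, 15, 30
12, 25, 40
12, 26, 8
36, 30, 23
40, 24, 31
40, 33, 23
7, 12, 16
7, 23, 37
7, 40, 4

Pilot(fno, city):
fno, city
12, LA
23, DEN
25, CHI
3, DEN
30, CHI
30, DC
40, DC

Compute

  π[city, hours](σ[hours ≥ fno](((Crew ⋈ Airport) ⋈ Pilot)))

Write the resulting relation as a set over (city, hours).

Crew ⋈ Airport (natural join on pid): {(BOS, 12, 15, 30), (BOS, 12, 25, 40), (BOS, 12, 26, 8), (LHR, 12, 15, 30), (LHR, 12, 25, 40), (LHR, 12, 26, 8), (LHR, 40, 24, 31), (LHR, 40, 33, 23), (SEA, 12, 15, 30), (SEA, 12, 25, 40), (SEA, 12, 26, 8)}
(Crew ⋈ Airport) ⋈ Pilot (natural join on fno): {(BOS, 12, 15, 30, CHI), (BOS, 12, 15, 30, DC), (BOS, 12, 25, 40, DC), (LHR, 12, 15, 30, CHI), (LHR, 12, 15, 30, DC), (LHR, 12, 25, 40, DC), (LHR, 40, 33, 23, DEN), (SEA, 12, 15, 30, CHI), (SEA, 12, 15, 30, DC), (SEA, 12, 25, 40, DC)}
Selection hours ≥ fno: {(LHR, 40, 33, 23, DEN)}
Keep only column(s) city, hours: {(DEN, 33)}

{(DEN, 33)}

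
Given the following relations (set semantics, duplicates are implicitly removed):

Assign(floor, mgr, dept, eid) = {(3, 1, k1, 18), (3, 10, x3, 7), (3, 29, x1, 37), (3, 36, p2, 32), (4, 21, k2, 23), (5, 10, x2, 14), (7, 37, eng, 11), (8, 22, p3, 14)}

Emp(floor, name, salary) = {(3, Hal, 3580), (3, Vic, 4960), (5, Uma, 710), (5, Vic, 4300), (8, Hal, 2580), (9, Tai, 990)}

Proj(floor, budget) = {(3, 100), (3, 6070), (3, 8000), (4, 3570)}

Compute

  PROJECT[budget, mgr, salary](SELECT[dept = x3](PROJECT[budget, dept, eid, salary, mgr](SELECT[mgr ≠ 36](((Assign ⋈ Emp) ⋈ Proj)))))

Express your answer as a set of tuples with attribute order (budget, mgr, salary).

Joining Assign and Emp on floor yields {(3, 1, k1, 18, Hal, 3580), (3, 1, k1, 18, Vic, 4960), (3, 10, x3, 7, Hal, 3580), (3, 10, x3, 7, Vic, 4960), (3, 29, x1, 37, Hal, 3580), (3, 29, x1, 37, Vic, 4960), (3, 36, p2, 32, Hal, 3580), (3, 36, p2, 32, Vic, 4960), (5, 10, x2, 14, Uma, 710), (5, 10, x2, 14, Vic, 4300), (8, 22, p3, 14, Hal, 2580)}.
Joining (Assign ⋈ Emp) and Proj on floor yields {(3, 1, k1, 18, Hal, 3580, 100), (3, 1, k1, 18, Hal, 3580, 6070), (3, 1, k1, 18, Hal, 3580, 8000), (3, 1, k1, 18, Vic, 4960, 100), (3, 1, k1, 18, Vic, 4960, 6070), (3, 1, k1, 18, Vic, 4960, 8000), (3, 10, x3, 7, Hal, 3580, 100), (3, 10, x3, 7, Hal, 3580, 6070), (3, 10, x3, 7, Hal, 3580, 8000), (3, 10, x3, 7, Vic, 4960, 100), (3, 10, x3, 7, Vic, 4960, 6070), (3, 10, x3, 7, Vic, 4960, 8000), (3, 29, x1, 37, Hal, 3580, 100), (3, 29, x1, 37, Hal, 3580, 6070), (3, 29, x1, 37, Hal, 3580, 8000), (3, 29, x1, 37, Vic, 4960, 100), (3, 29, x1, 37, Vic, 4960, 6070), (3, 29, x1, 37, Vic, 4960, 8000), (3, 36, p2, 32, Hal, 3580, 100), (3, 36, p2, 32, Hal, 3580, 6070), (3, 36, p2, 32, Hal, 3580, 8000), (3, 36, p2, 32, Vic, 4960, 100), (3, 36, p2, 32, Vic, 4960, 6070), (3, 36, p2, 32, Vic, 4960, 8000)}.
Apply σ_{mgr ≠ 36}; surviving tuples: {(3, 1, k1, 18, Hal, 3580, 100), (3, 1, k1, 18, Hal, 3580, 6070), (3, 1, k1, 18, Hal, 3580, 8000), (3, 1, k1, 18, Vic, 4960, 100), (3, 1, k1, 18, Vic, 4960, 6070), (3, 1, k1, 18, Vic, 4960, 8000), (3, 10, x3, 7, Hal, 3580, 100), (3, 10, x3, 7, Hal, 3580, 6070), (3, 10, x3, 7, Hal, 3580, 8000), (3, 10, x3, 7, Vic, 4960, 100), (3, 10, x3, 7, Vic, 4960, 6070), (3, 10, x3, 7, Vic, 4960, 8000), (3, 29, x1, 37, Hal, 3580, 100), (3, 29, x1, 37, Hal, 3580, 6070), (3, 29, x1, 37, Hal, 3580, 8000), (3, 29, x1, 37, Vic, 4960, 100), (3, 29, x1, 37, Vic, 4960, 6070), (3, 29, x1, 37, Vic, 4960, 8000)}
π[budget, dept, eid, salary, mgr]: project onto (budget, dept, eid, salary, mgr) → {(100, k1, 18, 3580, 1), (100, k1, 18, 4960, 1), (100, x1, 37, 3580, 29), (100, x1, 37, 4960, 29), (100, x3, 7, 3580, 10), (100, x3, 7, 4960, 10), (6070, k1, 18, 3580, 1), (6070, k1, 18, 4960, 1), (6070, x1, 37, 3580, 29), (6070, x1, 37, 4960, 29), (6070, x3, 7, 3580, 10), (6070, x3, 7, 4960, 10), (8000, k1, 18, 3580, 1), (8000, k1, 18, 4960, 1), (8000, x1, 37, 3580, 29), (8000, x1, 37, 4960, 29), (8000, x3, 7, 3580, 10), (8000, x3, 7, 4960, 10)}
Apply σ_{dept = x3}; surviving tuples: {(100, x3, 7, 3580, 10), (100, x3, 7, 4960, 10), (6070, x3, 7, 3580, 10), (6070, x3, 7, 4960, 10), (8000, x3, 7, 3580, 10), (8000, x3, 7, 4960, 10)}
π[budget, mgr, salary]: project onto (budget, mgr, salary) → {(100, 10, 3580), (100, 10, 4960), (6070, 10, 3580), (6070, 10, 4960), (8000, 10, 3580), (8000, 10, 4960)}

{(100, 10, 3580), (100, 10, 4960), (6070, 10, 3580), (6070, 10, 4960), (8000, 10, 3580), (8000, 10, 4960)}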